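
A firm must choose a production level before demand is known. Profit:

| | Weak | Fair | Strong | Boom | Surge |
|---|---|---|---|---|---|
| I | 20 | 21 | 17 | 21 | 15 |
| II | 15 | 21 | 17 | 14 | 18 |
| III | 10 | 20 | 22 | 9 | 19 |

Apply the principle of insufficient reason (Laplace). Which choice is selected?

Row averages: I=18.8, II=17, III=16
Highest average = 18.8 → I.

I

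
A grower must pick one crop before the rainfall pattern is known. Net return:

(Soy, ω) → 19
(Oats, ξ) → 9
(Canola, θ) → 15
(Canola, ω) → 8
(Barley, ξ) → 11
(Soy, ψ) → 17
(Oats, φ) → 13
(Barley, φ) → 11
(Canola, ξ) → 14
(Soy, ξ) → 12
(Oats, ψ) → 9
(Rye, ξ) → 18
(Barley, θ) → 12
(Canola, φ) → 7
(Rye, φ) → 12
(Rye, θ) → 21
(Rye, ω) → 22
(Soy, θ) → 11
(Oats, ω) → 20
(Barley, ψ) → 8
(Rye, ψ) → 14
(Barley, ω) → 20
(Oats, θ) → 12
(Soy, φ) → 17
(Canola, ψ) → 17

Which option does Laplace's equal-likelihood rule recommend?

Row averages: Oats=12.6, Rye=17.4, Barley=12.4, Soy=15.2, Canola=12.2
Highest average = 17.4 → Rye.

Rye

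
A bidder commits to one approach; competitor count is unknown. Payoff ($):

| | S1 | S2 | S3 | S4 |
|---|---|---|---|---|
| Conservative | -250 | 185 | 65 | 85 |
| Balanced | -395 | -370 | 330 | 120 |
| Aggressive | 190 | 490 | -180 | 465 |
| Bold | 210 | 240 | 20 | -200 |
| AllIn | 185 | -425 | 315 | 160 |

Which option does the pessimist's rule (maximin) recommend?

Row minima: Conservative=-250, Balanced=-395, Aggressive=-180, Bold=-200, AllIn=-425
Best worst-case = -180 → Aggressive.

Aggressive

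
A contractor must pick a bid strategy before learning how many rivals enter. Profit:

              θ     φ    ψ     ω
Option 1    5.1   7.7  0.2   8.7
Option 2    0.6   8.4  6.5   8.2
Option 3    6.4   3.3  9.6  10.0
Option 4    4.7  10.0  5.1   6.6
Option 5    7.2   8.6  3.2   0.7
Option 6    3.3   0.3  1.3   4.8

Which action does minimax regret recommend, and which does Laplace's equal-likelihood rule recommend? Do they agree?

Column bests: θ=7.2, φ=10.0, ψ=9.6, ω=10.0.
Option 1 regrets: 2.1, 2.3, 9.4, 1.3 → max 9.4
Option 2 regrets: 6.6, 1.6, 3.1, 1.8 → max 6.6
Option 3 regrets: 0.8, 6.7, 0.0, 0.0 → max 6.7
Option 4 regrets: 2.5, 0.0, 4.5, 3.4 → max 4.5
Option 5 regrets: 0.0, 1.4, 6.4, 9.3 → max 9.3
Option 6 regrets: 3.9, 9.7, 8.3, 5.2 → max 9.7
Smallest max regret = 4.5 → Option 4.
Row averages: Option 1=5.425, Option 2=5.925, Option 3=7.325, Option 4=6.6, Option 5=4.925, Option 6=2.425
Highest average = 7.325 → Option 3.

minimax regret → Option 4; laplace → Option 3 (disagree)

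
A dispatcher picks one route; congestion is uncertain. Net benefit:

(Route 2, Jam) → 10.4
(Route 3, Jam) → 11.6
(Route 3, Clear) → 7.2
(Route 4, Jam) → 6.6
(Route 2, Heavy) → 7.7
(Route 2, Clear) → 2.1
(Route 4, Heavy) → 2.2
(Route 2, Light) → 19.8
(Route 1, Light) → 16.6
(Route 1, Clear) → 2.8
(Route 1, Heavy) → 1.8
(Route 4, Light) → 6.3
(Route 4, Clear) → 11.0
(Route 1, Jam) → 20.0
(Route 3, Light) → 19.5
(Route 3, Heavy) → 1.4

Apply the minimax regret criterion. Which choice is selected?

Route 1

Column bests: Clear=11.0, Light=19.8, Heavy=7.7, Jam=20.0.
Route 1 regrets: 8.2, 3.2, 5.9, 0.0 → max 8.2
Route 2 regrets: 8.9, 0.0, 0.0, 9.6 → max 9.6
Route 3 regrets: 3.8, 0.3, 6.3, 8.4 → max 8.4
Route 4 regrets: 0.0, 13.5, 5.5, 13.4 → max 13.5
Smallest max regret = 8.2 → Route 1.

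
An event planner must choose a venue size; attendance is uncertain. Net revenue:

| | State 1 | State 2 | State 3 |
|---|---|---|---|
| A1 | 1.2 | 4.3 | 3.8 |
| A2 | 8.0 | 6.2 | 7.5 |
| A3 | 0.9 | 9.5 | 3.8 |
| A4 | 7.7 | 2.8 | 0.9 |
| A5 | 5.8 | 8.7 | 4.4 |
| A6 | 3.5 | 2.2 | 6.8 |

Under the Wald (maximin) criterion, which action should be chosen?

A2

Row minima: A1=1.2, A2=6.2, A3=0.9, A4=0.9, A5=4.4, A6=2.2
Best worst-case = 6.2 → A2.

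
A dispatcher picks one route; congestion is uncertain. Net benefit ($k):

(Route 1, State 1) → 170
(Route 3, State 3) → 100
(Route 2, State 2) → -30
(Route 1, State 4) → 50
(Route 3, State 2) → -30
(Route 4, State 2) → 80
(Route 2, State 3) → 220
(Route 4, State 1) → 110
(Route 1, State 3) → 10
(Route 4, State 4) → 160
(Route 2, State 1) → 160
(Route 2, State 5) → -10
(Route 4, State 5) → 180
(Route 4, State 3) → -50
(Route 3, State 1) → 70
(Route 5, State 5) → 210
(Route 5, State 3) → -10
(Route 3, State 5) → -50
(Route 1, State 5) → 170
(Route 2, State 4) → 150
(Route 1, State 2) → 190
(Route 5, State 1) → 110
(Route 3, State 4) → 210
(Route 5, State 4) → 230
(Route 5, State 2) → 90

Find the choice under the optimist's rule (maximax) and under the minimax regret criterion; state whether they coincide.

Row maxima: Route 1=190, Route 2=220, Route 3=210, Route 4=180, Route 5=230
Best best-case = 230 → Route 5.
Column bests: State 1=170, State 2=190, State 3=220, State 4=230, State 5=210.
Route 1 regrets: 0, 0, 210, 180, 40 → max 210
Route 2 regrets: 10, 220, 0, 80, 220 → max 220
Route 3 regrets: 100, 220, 120, 20, 260 → max 260
Route 4 regrets: 60, 110, 270, 70, 30 → max 270
Route 5 regrets: 60, 100, 230, 0, 0 → max 230
Smallest max regret = 210 → Route 1.

maximax → Route 5; minimax regret → Route 1 (disagree)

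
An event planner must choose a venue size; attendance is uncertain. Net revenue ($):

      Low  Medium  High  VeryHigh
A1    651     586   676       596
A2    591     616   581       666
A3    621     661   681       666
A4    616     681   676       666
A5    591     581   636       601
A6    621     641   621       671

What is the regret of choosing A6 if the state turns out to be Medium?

Best payoff under Medium is 681.
Regret = 681 − 641 = 40.

40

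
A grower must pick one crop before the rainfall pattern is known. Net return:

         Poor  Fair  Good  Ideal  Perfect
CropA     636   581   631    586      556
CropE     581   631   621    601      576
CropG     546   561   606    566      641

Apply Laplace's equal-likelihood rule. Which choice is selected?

CropE

Row averages: CropA=598, CropE=602, CropG=584
Highest average = 602 → CropE.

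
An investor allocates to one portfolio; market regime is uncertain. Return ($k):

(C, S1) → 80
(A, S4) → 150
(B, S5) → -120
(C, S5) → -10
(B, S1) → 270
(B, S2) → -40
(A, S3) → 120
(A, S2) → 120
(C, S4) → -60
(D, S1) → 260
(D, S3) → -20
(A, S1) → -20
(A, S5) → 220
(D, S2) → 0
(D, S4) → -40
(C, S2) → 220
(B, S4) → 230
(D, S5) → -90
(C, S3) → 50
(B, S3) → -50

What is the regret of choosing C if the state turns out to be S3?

70

Best payoff under S3 is 120.
Regret = 120 − 50 = 70.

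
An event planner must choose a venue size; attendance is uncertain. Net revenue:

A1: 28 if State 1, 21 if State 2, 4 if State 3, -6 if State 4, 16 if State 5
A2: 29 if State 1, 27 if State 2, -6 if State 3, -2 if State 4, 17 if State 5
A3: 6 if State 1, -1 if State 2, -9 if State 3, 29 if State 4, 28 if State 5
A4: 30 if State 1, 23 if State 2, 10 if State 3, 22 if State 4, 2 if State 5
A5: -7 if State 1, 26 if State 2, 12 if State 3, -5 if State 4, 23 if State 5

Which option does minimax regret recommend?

A4

Column bests: State 1=30, State 2=27, State 3=12, State 4=29, State 5=28.
A1 regrets: 2, 6, 8, 35, 12 → max 35
A2 regrets: 1, 0, 18, 31, 11 → max 31
A3 regrets: 24, 28, 21, 0, 0 → max 28
A4 regrets: 0, 4, 2, 7, 26 → max 26
A5 regrets: 37, 1, 0, 34, 5 → max 37
Smallest max regret = 26 → A4.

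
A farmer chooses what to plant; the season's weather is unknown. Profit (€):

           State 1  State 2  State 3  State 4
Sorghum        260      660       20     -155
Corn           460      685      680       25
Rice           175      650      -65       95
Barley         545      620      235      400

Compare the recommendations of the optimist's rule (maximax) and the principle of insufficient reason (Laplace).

maximax → Corn; laplace → Corn (agree)

Row maxima: Sorghum=660, Corn=685, Rice=650, Barley=620
Best best-case = 685 → Corn.
Row averages: Sorghum=196.25, Corn=462.5, Rice=213.75, Barley=450
Highest average = 462.5 → Corn.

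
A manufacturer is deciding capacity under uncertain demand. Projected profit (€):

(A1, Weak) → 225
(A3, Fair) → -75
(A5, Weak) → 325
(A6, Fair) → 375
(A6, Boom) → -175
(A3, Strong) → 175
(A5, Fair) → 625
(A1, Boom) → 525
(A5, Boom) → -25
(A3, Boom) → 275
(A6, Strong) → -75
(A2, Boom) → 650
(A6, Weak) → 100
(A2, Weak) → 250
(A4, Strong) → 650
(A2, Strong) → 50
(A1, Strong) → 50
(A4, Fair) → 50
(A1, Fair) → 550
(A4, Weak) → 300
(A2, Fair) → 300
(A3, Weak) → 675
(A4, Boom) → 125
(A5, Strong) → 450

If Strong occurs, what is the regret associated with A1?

Best payoff under Strong is 650.
Regret = 650 − 50 = 600.

600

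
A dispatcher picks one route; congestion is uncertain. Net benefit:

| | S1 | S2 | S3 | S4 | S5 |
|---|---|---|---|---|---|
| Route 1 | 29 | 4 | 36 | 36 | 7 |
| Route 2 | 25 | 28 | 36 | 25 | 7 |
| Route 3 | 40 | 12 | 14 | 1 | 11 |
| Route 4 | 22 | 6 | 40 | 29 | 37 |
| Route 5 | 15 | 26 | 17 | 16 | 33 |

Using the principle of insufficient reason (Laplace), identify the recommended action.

Route 4

Row averages: Route 1=22.4, Route 2=24.2, Route 3=15.6, Route 4=26.8, Route 5=21.4
Highest average = 26.8 → Route 4.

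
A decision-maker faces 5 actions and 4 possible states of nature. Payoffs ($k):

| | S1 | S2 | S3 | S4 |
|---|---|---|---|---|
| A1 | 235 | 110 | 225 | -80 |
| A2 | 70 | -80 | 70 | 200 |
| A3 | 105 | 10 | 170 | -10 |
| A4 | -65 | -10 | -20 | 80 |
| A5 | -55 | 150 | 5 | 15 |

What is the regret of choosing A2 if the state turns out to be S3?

Best payoff under S3 is 225.
Regret = 225 − 70 = 155.

155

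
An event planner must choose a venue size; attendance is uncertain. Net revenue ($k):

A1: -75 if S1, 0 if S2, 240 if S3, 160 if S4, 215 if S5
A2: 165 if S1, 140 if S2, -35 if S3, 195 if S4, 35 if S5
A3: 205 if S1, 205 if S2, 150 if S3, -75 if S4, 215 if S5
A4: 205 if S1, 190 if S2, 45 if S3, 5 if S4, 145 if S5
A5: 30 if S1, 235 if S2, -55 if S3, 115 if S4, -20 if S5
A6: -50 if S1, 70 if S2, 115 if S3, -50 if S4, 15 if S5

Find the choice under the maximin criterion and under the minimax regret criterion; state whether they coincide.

Row minima: A1=-75, A2=-35, A3=-75, A4=5, A5=-55, A6=-50
Best worst-case = 5 → A4.
Column bests: S1=205, S2=235, S3=240, S4=195, S5=215.
A1 regrets: 280, 235, 0, 35, 0 → max 280
A2 regrets: 40, 95, 275, 0, 180 → max 275
A3 regrets: 0, 30, 90, 270, 0 → max 270
A4 regrets: 0, 45, 195, 190, 70 → max 195
A5 regrets: 175, 0, 295, 80, 235 → max 295
A6 regrets: 255, 165, 125, 245, 200 → max 255
Smallest max regret = 195 → A4.

maximin → A4; minimax regret → A4 (agree)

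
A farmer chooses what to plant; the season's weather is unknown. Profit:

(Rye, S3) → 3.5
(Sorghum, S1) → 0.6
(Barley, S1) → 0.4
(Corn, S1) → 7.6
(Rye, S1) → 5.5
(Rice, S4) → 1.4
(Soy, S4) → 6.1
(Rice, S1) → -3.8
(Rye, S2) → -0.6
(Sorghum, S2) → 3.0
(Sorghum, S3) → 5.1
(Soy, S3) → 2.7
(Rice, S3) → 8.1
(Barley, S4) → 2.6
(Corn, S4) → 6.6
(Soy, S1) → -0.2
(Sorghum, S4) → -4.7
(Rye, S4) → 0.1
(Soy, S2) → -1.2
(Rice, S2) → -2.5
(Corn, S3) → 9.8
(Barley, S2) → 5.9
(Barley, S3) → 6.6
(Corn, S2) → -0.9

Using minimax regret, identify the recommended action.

Column bests: S1=7.6, S2=5.9, S3=9.8, S4=6.6.
Corn regrets: 0.0, 6.8, 0.0, 0.0 → max 6.8
Soy regrets: 7.8, 7.1, 7.1, 0.5 → max 7.8
Barley regrets: 7.2, 0.0, 3.2, 4.0 → max 7.2
Rice regrets: 11.4, 8.4, 1.7, 5.2 → max 11.4
Sorghum regrets: 7.0, 2.9, 4.7, 11.3 → max 11.3
Rye regrets: 2.1, 6.5, 6.3, 6.5 → max 6.5
Smallest max regret = 6.5 → Rye.

Rye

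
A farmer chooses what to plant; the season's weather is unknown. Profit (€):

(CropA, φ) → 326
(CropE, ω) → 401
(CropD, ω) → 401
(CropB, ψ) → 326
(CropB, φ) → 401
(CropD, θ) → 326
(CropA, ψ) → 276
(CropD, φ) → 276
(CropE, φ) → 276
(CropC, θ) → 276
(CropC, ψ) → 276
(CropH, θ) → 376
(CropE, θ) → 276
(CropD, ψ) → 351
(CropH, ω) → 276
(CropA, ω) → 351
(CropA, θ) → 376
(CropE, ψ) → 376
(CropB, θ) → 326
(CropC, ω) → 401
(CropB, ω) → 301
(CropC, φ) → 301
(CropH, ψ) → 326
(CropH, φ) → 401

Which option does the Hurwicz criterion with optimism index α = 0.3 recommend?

CropB: 0.3·401 + 0.7·301 = 331
CropE: 0.3·401 + 0.7·276 = 313.5
CropA: 0.3·376 + 0.7·276 = 306
CropC: 0.3·401 + 0.7·276 = 313.5
CropD: 0.3·401 + 0.7·276 = 313.5
CropH: 0.3·401 + 0.7·276 = 313.5
Highest Hurwicz score = 331 → CropB.

CropB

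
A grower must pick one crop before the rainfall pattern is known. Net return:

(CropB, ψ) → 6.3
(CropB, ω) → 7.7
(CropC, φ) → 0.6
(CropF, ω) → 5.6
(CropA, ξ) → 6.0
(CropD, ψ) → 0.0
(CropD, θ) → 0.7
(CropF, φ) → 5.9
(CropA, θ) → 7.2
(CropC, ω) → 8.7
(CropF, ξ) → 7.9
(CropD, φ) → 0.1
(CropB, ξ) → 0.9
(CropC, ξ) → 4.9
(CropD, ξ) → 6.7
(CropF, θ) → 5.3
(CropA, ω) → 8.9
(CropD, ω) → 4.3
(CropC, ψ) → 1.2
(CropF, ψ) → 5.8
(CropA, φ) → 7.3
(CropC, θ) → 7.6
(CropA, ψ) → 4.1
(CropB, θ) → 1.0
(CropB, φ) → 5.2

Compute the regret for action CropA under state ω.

Best payoff under ω is 8.9.
Regret = 8.9 − 8.9 = 0.0.

0.0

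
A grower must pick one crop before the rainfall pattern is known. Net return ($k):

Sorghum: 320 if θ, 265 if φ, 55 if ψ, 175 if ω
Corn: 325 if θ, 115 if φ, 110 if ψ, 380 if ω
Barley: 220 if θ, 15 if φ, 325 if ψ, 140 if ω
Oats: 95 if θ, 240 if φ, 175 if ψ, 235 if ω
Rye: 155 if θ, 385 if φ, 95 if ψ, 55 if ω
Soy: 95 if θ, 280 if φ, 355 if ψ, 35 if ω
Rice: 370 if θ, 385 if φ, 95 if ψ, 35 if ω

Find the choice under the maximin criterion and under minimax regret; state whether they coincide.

maximin → Corn; minimax regret → Corn (agree)

Row minima: Sorghum=55, Corn=110, Barley=15, Oats=95, Rye=55, Soy=35, Rice=35
Best worst-case = 110 → Corn.
Column bests: θ=370, φ=385, ψ=355, ω=380.
Sorghum regrets: 50, 120, 300, 205 → max 300
Corn regrets: 45, 270, 245, 0 → max 270
Barley regrets: 150, 370, 30, 240 → max 370
Oats regrets: 275, 145, 180, 145 → max 275
Rye regrets: 215, 0, 260, 325 → max 325
Soy regrets: 275, 105, 0, 345 → max 345
Rice regrets: 0, 0, 260, 345 → max 345
Smallest max regret = 270 → Corn.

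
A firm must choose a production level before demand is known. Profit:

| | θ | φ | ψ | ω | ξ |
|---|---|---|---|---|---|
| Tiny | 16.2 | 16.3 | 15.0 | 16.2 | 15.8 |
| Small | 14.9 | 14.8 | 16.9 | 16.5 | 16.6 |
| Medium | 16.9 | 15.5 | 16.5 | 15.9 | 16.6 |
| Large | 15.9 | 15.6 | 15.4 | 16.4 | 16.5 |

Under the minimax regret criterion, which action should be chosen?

Column bests: θ=16.9, φ=16.3, ψ=16.9, ω=16.5, ξ=16.6.
Tiny regrets: 0.7, 0.0, 1.9, 0.3, 0.8 → max 1.9
Small regrets: 2.0, 1.5, 0.0, 0.0, 0.0 → max 2.0
Medium regrets: 0.0, 0.8, 0.4, 0.6, 0.0 → max 0.8
Large regrets: 1.0, 0.7, 1.5, 0.1, 0.1 → max 1.5
Smallest max regret = 0.8 → Medium.

Medium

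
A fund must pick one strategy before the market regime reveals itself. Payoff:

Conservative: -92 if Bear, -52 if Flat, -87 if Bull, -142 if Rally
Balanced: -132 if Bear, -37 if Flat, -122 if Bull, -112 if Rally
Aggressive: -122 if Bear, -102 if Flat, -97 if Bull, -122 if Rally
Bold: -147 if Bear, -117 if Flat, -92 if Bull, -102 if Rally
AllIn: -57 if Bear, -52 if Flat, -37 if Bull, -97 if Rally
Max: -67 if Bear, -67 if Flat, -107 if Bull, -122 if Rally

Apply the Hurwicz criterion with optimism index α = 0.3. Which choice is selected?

AllIn

Conservative: 0.3·(-52) + 0.7·(-142) = -115
Balanced: 0.3·(-37) + 0.7·(-132) = -103.5
Aggressive: 0.3·(-97) + 0.7·(-122) = -114.5
Bold: 0.3·(-92) + 0.7·(-147) = -130.5
AllIn: 0.3·(-37) + 0.7·(-97) = -79
Max: 0.3·(-67) + 0.7·(-122) = -105.5
Highest Hurwicz score = -79 → AllIn.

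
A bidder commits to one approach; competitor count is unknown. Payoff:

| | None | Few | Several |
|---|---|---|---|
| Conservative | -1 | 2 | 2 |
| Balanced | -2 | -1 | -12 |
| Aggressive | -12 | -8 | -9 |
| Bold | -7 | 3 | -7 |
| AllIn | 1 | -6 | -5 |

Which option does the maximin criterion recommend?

Conservative

Row minima: Conservative=-1, Balanced=-12, Aggressive=-12, Bold=-7, AllIn=-6
Best worst-case = -1 → Conservative.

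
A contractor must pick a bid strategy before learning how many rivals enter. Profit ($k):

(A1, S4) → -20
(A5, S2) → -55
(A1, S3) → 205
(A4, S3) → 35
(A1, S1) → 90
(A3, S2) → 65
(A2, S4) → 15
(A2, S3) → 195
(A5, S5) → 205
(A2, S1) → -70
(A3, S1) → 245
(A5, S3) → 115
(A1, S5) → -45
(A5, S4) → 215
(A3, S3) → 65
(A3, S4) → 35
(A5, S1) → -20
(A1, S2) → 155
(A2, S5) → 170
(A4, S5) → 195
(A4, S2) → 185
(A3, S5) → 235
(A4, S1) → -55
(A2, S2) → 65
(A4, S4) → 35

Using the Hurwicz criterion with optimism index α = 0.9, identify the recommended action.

A3

A1: 0.9·205 + 0.1·(-45) = 180
A2: 0.9·195 + 0.1·(-70) = 168.5
A3: 0.9·245 + 0.1·35 = 224
A4: 0.9·195 + 0.1·(-55) = 170
A5: 0.9·215 + 0.1·(-55) = 188
Highest Hurwicz score = 224 → A3.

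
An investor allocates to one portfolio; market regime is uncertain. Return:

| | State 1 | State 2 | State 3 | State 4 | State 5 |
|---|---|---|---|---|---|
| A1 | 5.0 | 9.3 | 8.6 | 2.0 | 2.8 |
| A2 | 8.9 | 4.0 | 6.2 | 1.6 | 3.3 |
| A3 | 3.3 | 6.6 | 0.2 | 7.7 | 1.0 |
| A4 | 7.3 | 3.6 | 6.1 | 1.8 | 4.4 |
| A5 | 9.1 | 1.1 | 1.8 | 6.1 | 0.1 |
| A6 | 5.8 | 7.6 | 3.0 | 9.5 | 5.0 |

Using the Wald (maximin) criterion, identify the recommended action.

Row minima: A1=2.0, A2=1.6, A3=0.2, A4=1.8, A5=0.1, A6=3.0
Best worst-case = 3.0 → A6.

A6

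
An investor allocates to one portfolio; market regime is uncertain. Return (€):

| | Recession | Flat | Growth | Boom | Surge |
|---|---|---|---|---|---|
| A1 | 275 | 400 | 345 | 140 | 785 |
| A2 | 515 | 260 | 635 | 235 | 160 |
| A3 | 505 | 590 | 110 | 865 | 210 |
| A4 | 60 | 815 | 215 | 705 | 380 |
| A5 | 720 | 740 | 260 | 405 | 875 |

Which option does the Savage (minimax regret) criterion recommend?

Column bests: Recession=720, Flat=815, Growth=635, Boom=865, Surge=875.
A1 regrets: 445, 415, 290, 725, 90 → max 725
A2 regrets: 205, 555, 0, 630, 715 → max 715
A3 regrets: 215, 225, 525, 0, 665 → max 665
A4 regrets: 660, 0, 420, 160, 495 → max 660
A5 regrets: 0, 75, 375, 460, 0 → max 460
Smallest max regret = 460 → A5.

A5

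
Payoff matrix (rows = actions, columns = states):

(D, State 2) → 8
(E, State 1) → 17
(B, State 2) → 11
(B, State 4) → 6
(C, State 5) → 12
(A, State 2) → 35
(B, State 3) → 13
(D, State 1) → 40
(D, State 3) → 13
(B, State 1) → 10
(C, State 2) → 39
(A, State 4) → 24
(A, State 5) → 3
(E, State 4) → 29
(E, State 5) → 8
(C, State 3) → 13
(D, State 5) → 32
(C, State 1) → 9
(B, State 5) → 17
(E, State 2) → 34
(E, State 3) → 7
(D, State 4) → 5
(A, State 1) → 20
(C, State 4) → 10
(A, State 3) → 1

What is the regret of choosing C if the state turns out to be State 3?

Best payoff under State 3 is 13.
Regret = 13 − 13 = 0.

0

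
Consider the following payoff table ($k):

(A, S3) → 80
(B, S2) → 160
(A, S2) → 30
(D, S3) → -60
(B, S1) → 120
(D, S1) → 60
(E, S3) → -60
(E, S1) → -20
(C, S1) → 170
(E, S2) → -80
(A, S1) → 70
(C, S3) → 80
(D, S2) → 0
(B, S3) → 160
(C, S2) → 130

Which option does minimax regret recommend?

Column bests: S1=170, S2=160, S3=160.
A regrets: 100, 130, 80 → max 130
B regrets: 50, 0, 0 → max 50
C regrets: 0, 30, 80 → max 80
D regrets: 110, 160, 220 → max 220
E regrets: 190, 240, 220 → max 240
Smallest max regret = 50 → B.

B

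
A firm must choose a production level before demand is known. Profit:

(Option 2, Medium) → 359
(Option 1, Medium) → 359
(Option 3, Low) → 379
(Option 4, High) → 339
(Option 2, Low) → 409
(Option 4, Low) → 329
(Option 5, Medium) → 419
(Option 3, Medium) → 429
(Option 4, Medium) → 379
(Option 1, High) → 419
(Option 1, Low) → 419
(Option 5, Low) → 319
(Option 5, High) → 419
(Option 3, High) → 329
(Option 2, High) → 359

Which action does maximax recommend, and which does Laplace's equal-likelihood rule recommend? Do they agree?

Row maxima: Option 1=419, Option 2=409, Option 3=429, Option 4=379, Option 5=419
Best best-case = 429 → Option 3.
Row averages: Option 1=399, Option 2=1127/3, Option 3=379, Option 4=349, Option 5=1157/3
Highest average = 399 → Option 1.

maximax → Option 3; laplace → Option 1 (disagree)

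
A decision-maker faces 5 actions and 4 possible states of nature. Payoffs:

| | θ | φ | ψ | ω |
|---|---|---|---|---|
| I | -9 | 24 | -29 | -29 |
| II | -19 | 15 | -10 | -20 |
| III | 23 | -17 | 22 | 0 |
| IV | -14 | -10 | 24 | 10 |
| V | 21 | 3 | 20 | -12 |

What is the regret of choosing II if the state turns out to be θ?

Best payoff under θ is 23.
Regret = 23 − (-19) = 42.

42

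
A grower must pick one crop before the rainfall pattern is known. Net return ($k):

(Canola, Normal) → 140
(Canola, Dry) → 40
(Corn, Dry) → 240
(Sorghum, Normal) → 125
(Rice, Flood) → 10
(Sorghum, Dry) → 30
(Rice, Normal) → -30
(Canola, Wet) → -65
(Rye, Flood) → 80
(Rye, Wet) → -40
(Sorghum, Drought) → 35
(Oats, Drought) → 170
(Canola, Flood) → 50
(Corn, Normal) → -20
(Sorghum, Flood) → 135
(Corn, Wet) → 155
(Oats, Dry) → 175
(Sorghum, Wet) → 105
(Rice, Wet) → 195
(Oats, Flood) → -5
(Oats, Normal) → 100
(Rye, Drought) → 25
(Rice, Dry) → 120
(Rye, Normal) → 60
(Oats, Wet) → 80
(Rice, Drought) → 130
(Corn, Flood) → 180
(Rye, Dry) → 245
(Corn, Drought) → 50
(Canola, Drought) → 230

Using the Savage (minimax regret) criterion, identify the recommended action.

Rice

Column bests: Drought=230, Dry=245, Normal=140, Wet=195, Flood=180.
Corn regrets: 180, 5, 160, 40, 0 → max 180
Rye regrets: 205, 0, 80, 235, 100 → max 235
Oats regrets: 60, 70, 40, 115, 185 → max 185
Rice regrets: 100, 125, 170, 0, 170 → max 170
Canola regrets: 0, 205, 0, 260, 130 → max 260
Sorghum regrets: 195, 215, 15, 90, 45 → max 215
Smallest max regret = 170 → Rice.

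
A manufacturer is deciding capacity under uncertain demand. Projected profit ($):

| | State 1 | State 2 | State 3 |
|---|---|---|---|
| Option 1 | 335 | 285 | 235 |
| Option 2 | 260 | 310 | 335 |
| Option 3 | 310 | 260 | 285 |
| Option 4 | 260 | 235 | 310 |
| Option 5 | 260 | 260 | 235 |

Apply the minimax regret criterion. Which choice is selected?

Option 3

Column bests: State 1=335, State 2=310, State 3=335.
Option 1 regrets: 0, 25, 100 → max 100
Option 2 regrets: 75, 0, 0 → max 75
Option 3 regrets: 25, 50, 50 → max 50
Option 4 regrets: 75, 75, 25 → max 75
Option 5 regrets: 75, 50, 100 → max 100
Smallest max regret = 50 → Option 3.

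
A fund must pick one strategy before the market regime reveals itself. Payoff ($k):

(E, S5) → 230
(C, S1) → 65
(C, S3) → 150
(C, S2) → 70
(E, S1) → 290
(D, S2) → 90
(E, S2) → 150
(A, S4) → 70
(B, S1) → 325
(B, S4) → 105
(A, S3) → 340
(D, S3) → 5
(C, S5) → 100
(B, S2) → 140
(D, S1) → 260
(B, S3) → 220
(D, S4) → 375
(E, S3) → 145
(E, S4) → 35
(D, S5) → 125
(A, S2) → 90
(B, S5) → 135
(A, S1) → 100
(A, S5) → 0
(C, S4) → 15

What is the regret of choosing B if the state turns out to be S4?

Best payoff under S4 is 375.
Regret = 375 − 105 = 270.

270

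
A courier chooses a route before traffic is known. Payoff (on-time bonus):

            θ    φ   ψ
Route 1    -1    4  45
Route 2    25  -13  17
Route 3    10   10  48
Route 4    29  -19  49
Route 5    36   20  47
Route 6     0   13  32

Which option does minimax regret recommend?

Column bests: θ=36, φ=20, ψ=49.
Route 1 regrets: 37, 16, 4 → max 37
Route 2 regrets: 11, 33, 32 → max 33
Route 3 regrets: 26, 10, 1 → max 26
Route 4 regrets: 7, 39, 0 → max 39
Route 5 regrets: 0, 0, 2 → max 2
Route 6 regrets: 36, 7, 17 → max 36
Smallest max regret = 2 → Route 5.

Route 5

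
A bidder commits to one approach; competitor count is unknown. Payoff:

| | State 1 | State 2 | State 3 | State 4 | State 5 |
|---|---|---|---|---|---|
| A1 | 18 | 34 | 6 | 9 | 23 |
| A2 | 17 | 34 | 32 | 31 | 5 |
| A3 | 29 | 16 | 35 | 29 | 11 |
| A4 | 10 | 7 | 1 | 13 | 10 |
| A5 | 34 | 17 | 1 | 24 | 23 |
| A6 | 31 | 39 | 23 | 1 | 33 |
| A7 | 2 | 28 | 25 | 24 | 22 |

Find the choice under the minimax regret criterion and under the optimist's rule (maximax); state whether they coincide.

minimax regret → A3; maximax → A6 (disagree)

Column bests: State 1=34, State 2=39, State 3=35, State 4=31, State 5=33.
A1 regrets: 16, 5, 29, 22, 10 → max 29
A2 regrets: 17, 5, 3, 0, 28 → max 28
A3 regrets: 5, 23, 0, 2, 22 → max 23
A4 regrets: 24, 32, 34, 18, 23 → max 34
A5 regrets: 0, 22, 34, 7, 10 → max 34
A6 regrets: 3, 0, 12, 30, 0 → max 30
A7 regrets: 32, 11, 10, 7, 11 → max 32
Smallest max regret = 23 → A3.
Row maxima: A1=34, A2=34, A3=35, A4=13, A5=34, A6=39, A7=28
Best best-case = 39 → A6.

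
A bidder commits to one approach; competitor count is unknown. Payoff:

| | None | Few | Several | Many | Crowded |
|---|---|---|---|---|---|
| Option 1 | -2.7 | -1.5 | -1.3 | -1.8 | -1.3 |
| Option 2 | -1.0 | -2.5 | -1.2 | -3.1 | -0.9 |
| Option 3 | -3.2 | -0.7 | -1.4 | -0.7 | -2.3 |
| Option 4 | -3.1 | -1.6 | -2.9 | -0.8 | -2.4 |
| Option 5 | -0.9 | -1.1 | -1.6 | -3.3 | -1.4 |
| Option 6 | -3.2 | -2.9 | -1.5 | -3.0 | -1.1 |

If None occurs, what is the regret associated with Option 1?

Best payoff under None is -0.9.
Regret = -0.9 − (-2.7) = 1.8.

1.8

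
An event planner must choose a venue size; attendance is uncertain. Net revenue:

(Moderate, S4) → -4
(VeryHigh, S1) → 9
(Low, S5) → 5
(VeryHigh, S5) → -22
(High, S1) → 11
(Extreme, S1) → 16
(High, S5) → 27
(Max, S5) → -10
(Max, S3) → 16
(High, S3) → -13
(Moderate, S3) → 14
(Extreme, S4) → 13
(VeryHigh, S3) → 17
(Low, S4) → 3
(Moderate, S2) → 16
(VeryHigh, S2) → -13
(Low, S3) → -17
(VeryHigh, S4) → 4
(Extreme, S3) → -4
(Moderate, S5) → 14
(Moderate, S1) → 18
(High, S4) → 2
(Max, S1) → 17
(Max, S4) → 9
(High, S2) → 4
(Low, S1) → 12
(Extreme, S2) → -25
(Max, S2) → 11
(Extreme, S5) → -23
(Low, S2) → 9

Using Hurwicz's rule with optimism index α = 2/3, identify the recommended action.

High

Low: 2/3·12 + 1/3·(-17) = 7/3
Moderate: 2/3·18 + 1/3·(-4) = 32/3
High: 2/3·27 + 1/3·(-13) = 41/3
VeryHigh: 2/3·17 + 1/3·(-22) = 4
Extreme: 2/3·16 + 1/3·(-25) = 7/3
Max: 2/3·17 + 1/3·(-10) = 8
Highest Hurwicz score = 41/3 → High.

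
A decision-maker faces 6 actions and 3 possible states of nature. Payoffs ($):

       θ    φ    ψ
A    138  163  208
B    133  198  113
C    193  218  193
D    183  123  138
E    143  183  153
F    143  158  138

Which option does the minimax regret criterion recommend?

C

Column bests: θ=193, φ=218, ψ=208.
A regrets: 55, 55, 0 → max 55
B regrets: 60, 20, 95 → max 95
C regrets: 0, 0, 15 → max 15
D regrets: 10, 95, 70 → max 95
E regrets: 50, 35, 55 → max 55
F regrets: 50, 60, 70 → max 70
Smallest max regret = 15 → C.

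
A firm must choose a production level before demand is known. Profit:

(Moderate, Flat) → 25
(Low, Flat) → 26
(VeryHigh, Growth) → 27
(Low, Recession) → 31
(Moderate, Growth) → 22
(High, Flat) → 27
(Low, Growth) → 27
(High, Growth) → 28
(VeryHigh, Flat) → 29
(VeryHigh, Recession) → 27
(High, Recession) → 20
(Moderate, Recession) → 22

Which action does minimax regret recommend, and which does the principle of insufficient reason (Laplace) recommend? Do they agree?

Column bests: Recession=31, Flat=29, Growth=28.
Low regrets: 0, 3, 1 → max 3
Moderate regrets: 9, 4, 6 → max 9
High regrets: 11, 2, 0 → max 11
VeryHigh regrets: 4, 0, 1 → max 4
Smallest max regret = 3 → Low.
Row averages: Low=28, Moderate=23, High=25, VeryHigh=83/3
Highest average = 28 → Low.

minimax regret → Low; laplace → Low (agree)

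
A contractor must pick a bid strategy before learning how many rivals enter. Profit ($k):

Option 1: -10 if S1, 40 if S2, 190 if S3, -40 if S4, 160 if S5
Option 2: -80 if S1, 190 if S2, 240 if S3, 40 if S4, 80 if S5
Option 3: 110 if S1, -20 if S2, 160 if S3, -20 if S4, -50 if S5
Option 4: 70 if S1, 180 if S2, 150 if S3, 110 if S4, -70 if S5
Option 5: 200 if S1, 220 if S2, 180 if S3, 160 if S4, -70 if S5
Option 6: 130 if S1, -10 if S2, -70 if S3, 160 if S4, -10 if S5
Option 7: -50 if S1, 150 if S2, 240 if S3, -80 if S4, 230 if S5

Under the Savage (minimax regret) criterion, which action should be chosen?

Column bests: S1=200, S2=220, S3=240, S4=160, S5=230.
Option 1 regrets: 210, 180, 50, 200, 70 → max 210
Option 2 regrets: 280, 30, 0, 120, 150 → max 280
Option 3 regrets: 90, 240, 80, 180, 280 → max 280
Option 4 regrets: 130, 40, 90, 50, 300 → max 300
Option 5 regrets: 0, 0, 60, 0, 300 → max 300
Option 6 regrets: 70, 230, 310, 0, 240 → max 310
Option 7 regrets: 250, 70, 0, 240, 0 → max 250
Smallest max regret = 210 → Option 1.

Option 1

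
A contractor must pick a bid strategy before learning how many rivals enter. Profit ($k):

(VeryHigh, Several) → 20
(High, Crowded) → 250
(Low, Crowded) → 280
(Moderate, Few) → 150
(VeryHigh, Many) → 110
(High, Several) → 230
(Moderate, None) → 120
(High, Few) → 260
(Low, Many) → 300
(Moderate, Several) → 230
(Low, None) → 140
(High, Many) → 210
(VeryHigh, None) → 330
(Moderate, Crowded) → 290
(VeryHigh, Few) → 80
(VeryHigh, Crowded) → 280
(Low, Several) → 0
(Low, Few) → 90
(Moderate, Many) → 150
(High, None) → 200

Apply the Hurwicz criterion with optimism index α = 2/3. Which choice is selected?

Low: 2/3·300 + 1/3·0 = 200
Moderate: 2/3·290 + 1/3·120 = 700/3
High: 2/3·260 + 1/3·200 = 240
VeryHigh: 2/3·330 + 1/3·20 = 680/3
Highest Hurwicz score = 240 → High.

High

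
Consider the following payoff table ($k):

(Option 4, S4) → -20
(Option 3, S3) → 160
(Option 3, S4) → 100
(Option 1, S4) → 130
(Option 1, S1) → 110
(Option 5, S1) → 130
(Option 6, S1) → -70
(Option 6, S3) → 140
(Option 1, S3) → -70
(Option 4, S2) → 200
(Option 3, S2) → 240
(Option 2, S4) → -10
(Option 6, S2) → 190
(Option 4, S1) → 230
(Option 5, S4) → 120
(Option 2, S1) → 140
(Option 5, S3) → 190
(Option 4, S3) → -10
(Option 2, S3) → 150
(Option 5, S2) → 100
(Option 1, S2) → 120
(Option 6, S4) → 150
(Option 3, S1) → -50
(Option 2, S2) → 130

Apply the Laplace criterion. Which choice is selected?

Row averages: Option 1=72.5, Option 2=102.5, Option 3=112.5, Option 4=100, Option 5=135, Option 6=102.5
Highest average = 135 → Option 5.

Option 5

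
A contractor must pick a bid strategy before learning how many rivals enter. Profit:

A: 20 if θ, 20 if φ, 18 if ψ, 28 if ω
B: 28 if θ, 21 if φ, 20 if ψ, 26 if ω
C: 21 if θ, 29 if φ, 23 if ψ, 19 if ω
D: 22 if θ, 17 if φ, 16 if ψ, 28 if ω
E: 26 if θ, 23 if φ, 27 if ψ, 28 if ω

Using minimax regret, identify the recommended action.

Column bests: θ=28, φ=29, ψ=27, ω=28.
A regrets: 8, 9, 9, 0 → max 9
B regrets: 0, 8, 7, 2 → max 8
C regrets: 7, 0, 4, 9 → max 9
D regrets: 6, 12, 11, 0 → max 12
E regrets: 2, 6, 0, 0 → max 6
Smallest max regret = 6 → E.

E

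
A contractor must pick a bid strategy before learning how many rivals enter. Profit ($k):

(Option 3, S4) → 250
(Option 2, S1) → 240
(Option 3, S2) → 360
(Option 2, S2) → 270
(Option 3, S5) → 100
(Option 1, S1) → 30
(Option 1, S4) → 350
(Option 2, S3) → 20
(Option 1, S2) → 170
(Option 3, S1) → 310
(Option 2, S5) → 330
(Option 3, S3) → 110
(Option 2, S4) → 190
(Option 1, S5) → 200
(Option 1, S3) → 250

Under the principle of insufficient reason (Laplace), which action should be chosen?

Row averages: Option 1=200, Option 2=210, Option 3=226
Highest average = 226 → Option 3.

Option 3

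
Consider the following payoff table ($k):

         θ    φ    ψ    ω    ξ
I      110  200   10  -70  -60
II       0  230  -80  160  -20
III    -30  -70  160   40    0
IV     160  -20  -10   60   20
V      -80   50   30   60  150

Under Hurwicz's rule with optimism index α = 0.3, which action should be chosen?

I: 0.3·200 + 0.7·(-70) = 11
II: 0.3·230 + 0.7·(-80) = 13
III: 0.3·160 + 0.7·(-70) = -1
IV: 0.3·160 + 0.7·(-20) = 34
V: 0.3·150 + 0.7·(-80) = -11
Highest Hurwicz score = 34 → IV.

IV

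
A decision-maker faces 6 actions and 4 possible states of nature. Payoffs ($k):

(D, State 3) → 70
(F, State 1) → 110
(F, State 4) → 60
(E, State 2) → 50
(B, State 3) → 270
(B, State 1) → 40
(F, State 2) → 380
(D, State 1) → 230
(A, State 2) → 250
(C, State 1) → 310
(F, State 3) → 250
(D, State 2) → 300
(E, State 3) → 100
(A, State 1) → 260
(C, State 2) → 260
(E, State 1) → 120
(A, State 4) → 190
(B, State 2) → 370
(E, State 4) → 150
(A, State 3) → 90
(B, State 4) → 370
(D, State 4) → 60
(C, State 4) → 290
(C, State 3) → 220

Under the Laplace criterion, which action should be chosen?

C

Row averages: A=197.5, B=262.5, C=270, D=165, E=105, F=200
Highest average = 270 → C.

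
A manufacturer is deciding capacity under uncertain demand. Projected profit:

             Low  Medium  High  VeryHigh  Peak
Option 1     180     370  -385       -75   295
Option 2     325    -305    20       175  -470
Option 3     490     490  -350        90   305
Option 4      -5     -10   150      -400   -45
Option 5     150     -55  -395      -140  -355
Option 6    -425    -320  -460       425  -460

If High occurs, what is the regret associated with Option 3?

Best payoff under High is 150.
Regret = 150 − (-350) = 500.

500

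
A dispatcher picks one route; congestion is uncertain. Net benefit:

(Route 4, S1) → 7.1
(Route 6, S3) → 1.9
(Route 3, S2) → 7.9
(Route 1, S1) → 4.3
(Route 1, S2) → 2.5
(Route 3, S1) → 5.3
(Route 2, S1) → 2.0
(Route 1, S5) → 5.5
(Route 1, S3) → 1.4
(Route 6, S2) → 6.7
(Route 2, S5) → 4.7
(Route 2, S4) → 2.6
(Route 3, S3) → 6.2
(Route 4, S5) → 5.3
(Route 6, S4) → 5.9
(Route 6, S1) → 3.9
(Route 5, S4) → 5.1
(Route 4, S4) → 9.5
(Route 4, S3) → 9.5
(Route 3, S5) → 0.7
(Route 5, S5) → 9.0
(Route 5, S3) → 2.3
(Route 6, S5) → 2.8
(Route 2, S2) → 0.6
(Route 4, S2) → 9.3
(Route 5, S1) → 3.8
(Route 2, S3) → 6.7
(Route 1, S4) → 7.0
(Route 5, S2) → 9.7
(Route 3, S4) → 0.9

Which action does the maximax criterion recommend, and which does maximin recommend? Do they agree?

Row maxima: Route 1=7.0, Route 2=6.7, Route 3=7.9, Route 4=9.5, Route 5=9.7, Route 6=6.7
Best best-case = 9.7 → Route 5.
Row minima: Route 1=1.4, Route 2=0.6, Route 3=0.7, Route 4=5.3, Route 5=2.3, Route 6=1.9
Best worst-case = 5.3 → Route 4.

maximax → Route 5; maximin → Route 4 (disagree)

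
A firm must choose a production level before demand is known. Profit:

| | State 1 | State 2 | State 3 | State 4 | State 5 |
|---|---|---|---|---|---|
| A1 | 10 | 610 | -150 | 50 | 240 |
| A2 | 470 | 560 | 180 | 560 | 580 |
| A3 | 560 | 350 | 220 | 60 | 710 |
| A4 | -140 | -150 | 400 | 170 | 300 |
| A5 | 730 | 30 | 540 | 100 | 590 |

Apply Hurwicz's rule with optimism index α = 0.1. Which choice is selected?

A2

A1: 0.1·610 + 0.9·(-150) = -74
A2: 0.1·580 + 0.9·180 = 220
A3: 0.1·710 + 0.9·60 = 125
A4: 0.1·400 + 0.9·(-150) = -95
A5: 0.1·730 + 0.9·30 = 100
Highest Hurwicz score = 220 → A2.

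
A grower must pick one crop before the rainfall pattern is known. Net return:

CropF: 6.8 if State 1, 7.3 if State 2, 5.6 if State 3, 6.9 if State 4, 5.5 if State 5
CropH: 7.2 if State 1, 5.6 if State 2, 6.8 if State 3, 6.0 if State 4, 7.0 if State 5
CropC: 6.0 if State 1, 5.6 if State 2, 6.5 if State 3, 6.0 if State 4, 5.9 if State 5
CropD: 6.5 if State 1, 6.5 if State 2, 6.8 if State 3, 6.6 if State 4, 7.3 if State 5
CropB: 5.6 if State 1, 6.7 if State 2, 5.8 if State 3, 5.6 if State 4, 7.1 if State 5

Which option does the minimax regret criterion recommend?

Column bests: State 1=7.2, State 2=7.3, State 3=6.8, State 4=6.9, State 5=7.3.
CropF regrets: 0.4, 0.0, 1.2, 0.0, 1.8 → max 1.8
CropH regrets: 0.0, 1.7, 0.0, 0.9, 0.3 → max 1.7
CropC regrets: 1.2, 1.7, 0.3, 0.9, 1.4 → max 1.7
CropD regrets: 0.7, 0.8, 0.0, 0.3, 0.0 → max 0.8
CropB regrets: 1.6, 0.6, 1.0, 1.3, 0.2 → max 1.6
Smallest max regret = 0.8 → CropD.

CropD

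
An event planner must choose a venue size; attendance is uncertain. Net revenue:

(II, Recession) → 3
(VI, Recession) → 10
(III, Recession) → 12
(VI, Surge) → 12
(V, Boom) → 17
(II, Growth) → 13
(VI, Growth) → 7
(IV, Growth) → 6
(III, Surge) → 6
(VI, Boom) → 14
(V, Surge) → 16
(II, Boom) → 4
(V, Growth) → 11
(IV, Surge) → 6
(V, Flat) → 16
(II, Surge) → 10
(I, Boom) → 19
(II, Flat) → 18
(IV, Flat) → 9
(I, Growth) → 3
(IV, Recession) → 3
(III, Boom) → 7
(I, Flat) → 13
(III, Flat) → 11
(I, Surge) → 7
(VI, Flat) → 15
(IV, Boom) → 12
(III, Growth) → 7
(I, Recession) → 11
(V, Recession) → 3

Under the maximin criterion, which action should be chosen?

VI

Row minima: I=3, II=3, III=6, IV=3, V=3, VI=7
Best worst-case = 7 → VI.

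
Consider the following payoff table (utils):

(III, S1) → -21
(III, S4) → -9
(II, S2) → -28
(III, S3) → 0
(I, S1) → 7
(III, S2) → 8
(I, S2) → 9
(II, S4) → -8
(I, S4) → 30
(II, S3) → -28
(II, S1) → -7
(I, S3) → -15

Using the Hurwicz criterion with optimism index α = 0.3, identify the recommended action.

I

I: 0.3·30 + 0.7·(-15) = -1.5
II: 0.3·(-7) + 0.7·(-28) = -21.7
III: 0.3·8 + 0.7·(-21) = -12.3
Highest Hurwicz score = -1.5 → I.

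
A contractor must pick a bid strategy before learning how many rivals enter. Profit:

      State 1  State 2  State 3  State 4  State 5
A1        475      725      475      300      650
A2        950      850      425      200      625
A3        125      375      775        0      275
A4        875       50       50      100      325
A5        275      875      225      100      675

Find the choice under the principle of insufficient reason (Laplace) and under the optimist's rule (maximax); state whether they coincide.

Row averages: A1=525, A2=610, A3=310, A4=280, A5=430
Highest average = 610 → A2.
Row maxima: A1=725, A2=950, A3=775, A4=875, A5=875
Best best-case = 950 → A2.

laplace → A2; maximax → A2 (agree)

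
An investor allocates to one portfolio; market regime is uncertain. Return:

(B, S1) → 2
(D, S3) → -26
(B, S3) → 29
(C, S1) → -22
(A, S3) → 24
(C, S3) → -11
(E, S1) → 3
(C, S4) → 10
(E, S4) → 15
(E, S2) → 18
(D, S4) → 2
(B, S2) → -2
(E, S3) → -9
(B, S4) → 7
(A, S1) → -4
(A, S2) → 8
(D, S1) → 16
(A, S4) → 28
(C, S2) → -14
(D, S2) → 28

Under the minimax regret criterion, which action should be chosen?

A

Column bests: S1=16, S2=28, S3=29, S4=28.
A regrets: 20, 20, 5, 0 → max 20
B regrets: 14, 30, 0, 21 → max 30
C regrets: 38, 42, 40, 18 → max 42
D regrets: 0, 0, 55, 26 → max 55
E regrets: 13, 10, 38, 13 → max 38
Smallest max regret = 20 → A.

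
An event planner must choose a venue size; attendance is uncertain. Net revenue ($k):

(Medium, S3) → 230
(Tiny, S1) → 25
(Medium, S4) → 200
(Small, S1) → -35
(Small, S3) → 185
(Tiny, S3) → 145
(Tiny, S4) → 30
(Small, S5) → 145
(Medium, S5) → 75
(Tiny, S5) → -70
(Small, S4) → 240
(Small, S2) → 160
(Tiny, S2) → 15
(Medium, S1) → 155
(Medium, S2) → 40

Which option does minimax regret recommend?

Column bests: S1=155, S2=160, S3=230, S4=240, S5=145.
Tiny regrets: 130, 145, 85, 210, 215 → max 215
Small regrets: 190, 0, 45, 0, 0 → max 190
Medium regrets: 0, 120, 0, 40, 70 → max 120
Smallest max regret = 120 → Medium.

Medium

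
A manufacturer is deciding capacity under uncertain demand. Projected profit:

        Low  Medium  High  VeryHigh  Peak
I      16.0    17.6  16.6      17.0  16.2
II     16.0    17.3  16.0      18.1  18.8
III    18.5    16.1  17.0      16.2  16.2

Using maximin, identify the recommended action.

III

Row minima: I=16.0, II=16.0, III=16.1
Best worst-case = 16.1 → III.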